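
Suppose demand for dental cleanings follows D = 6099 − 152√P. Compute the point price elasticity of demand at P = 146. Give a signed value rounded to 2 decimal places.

dD/dP = −152/(2√P) = -6.2898. At P = 146, D = 4262.38.
Ed = (dD/dP)·(P/D) = (-6.2898) × (146/4262.38) = -0.2154…

-0.22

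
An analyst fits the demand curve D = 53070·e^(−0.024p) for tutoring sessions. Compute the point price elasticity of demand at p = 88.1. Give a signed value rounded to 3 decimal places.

-2.114

dD/dp = −0.024·D = -153.74. At p = 88.1, D = 6405.85.
Ed = (dD/dp)·(p/D) = (-153.74) × (88.1/6405.85) = -2.1144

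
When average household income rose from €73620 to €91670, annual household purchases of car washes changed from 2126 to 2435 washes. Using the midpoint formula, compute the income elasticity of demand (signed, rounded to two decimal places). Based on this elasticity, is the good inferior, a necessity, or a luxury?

%ΔQ = (2435 − 2126)/[( 2126 + 2435)/2] = 309/2280.5 = 0.135496…
%ΔIncome = (91670 − 73620)/[( 73620 + 91670)/2] = 18050/82645 = 0.218404…
E_income = (309/2280.5) / (18050/82645) = 0.6203…
0 < E_income < 1 ⇒ normal good, necessity.

0.62; necessity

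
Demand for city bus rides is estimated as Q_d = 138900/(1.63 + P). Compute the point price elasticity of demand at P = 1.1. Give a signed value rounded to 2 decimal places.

-0.40

dQ_d/dP = −138900/(1.63 + P)² = -18637. At P = 1.1, Q_d = 50879.1.
Ed = (dQ_d/dP)·(P/Q_d) = (-18637) × (1.1/50879.1) = -0.4029…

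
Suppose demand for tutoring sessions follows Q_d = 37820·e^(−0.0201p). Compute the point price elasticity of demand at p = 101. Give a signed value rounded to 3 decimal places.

dQ_d/dp = −0.0201·Q_d = -99.8289. At p = 101, Q_d = 4966.61.
Ed = (dQ_d/dp)·(p/Q_d) = (-99.8289) × (101/4966.61) = -2.0301

-2.030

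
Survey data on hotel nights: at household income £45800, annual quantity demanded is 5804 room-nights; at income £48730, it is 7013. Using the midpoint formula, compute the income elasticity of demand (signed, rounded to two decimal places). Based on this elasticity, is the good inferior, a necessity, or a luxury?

%ΔQ = (7013 − 5804)/[( 5804 + 7013)/2] = 1209/6408.5 = 0.188655…
%ΔIncome = (48730 − 45800)/[( 45800 + 48730)/2] = 2930/47265 = 0.061990…
E_income = (1209/6408.5) / (2930/47265) = 3.0432…
E_income > 1 ⇒ normal good, luxury.

3.04; luxury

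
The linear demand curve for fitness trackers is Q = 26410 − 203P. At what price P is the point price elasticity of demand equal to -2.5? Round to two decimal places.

Ed = −203P/(26410 − 203P). Set this equal to -2.5:
203P = 2.5·(26410 − 203P) ⇒ 203P(1 + 2.5) = 2.5·26410
P = 2.5·26410 / (203·3.5) = 92.9275…

92.93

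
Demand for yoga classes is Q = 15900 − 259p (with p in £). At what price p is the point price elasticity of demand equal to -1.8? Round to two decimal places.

39.46

Ed = −259p/(15900 − 259p). Set this equal to -1.8:
259p = 1.8·(15900 − 259p) ⇒ 259p(1 + 1.8) = 1.8·15900
p = 1.8·15900 / (259·2.8) = 39.4649…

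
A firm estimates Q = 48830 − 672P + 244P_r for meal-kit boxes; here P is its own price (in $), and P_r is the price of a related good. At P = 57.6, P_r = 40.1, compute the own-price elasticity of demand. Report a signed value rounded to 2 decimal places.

-1.94

At the given values, Q = 48830 − 672(57.6) + 244(40.1) = 19907.2.
∂Q/∂P = −672.
E = (-672) × (57.6/19907.2) = -1.9443…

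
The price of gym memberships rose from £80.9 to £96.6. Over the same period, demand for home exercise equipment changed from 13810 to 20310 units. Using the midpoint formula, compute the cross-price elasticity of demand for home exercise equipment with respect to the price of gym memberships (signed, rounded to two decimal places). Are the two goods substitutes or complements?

2.15; substitutes

%ΔQ_{home exercise equipment} = (20310 − 13810)/avg = 6500/17060 = 0.381008…
%ΔP_{gym memberships} = (96.6 − 80.9)/avg = 15.7/88.75 = 0.176901…
E_cross = (6500/17060) / (15.7/88.75) = 2.1537…
E_cross > 0 ⇒ the goods are substitutes.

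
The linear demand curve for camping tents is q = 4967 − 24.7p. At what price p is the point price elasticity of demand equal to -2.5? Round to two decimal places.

143.64

Ed = −24.7p/(4967 − 24.7p). Set this equal to -2.5:
24.7p = 2.5·(4967 − 24.7p) ⇒ 24.7p(1 + 2.5) = 2.5·4967
p = 2.5·4967 / (24.7·3.5) = 143.6379…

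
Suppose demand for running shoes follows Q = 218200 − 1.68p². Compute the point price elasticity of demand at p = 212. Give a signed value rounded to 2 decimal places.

-1.06

dQ/dp = −2·1.68·p = -712.32. At p = 212, Q = 142694.08.
Ed = (dQ/dp)·(p/Q) = (-712.32) × (212/142694.08) = -1.0582…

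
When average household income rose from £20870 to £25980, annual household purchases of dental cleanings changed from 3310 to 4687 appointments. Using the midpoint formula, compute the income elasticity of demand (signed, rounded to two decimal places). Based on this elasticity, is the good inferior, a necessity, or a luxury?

%ΔQ = (4687 − 3310)/[( 3310 + 4687)/2] = 1377/3998.5 = 0.344379…
%ΔIncome = (25980 − 20870)/[( 20870 + 25980)/2] = 5110/23425 = 0.218143…
E_income = (1377/3998.5) / (5110/23425) = 1.5786…
E_income > 1 ⇒ normal good, luxury.

1.58; luxury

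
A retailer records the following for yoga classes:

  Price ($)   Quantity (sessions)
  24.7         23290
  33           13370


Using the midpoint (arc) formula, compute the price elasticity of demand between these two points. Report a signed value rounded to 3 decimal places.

-1.881

%ΔQ = (13370 − 23290) / [(23290 + 13370)/2] = -9920/18330 = -0.541189…
%ΔP = (33 − 24.7) / [(24.7 + 33)/2] = 8.3/28.85 = 0.287694…
Arc Ed = %ΔQ / %ΔP = (-9920/18330) / (8.3/28.85) = -1.88112…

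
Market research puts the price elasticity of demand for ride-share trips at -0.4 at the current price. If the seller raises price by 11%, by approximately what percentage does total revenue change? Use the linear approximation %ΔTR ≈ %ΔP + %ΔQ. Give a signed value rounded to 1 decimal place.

+6.6%

%ΔQ ≈ Ed × %ΔP = (-0.4) × (+11%) = -4.4000%
%ΔTR ≈ %ΔP + %ΔQ = (+11%) + (-4.4000%) = +6.6000%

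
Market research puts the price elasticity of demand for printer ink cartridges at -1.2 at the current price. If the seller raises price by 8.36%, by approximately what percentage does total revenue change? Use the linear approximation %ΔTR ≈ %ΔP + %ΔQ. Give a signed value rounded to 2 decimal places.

-1.67%

%ΔQ ≈ Ed × %ΔP = (-1.2) × (+8.36%) = -10.0320%
%ΔTR ≈ %ΔP + %ΔQ = (+8.36%) + (-10.0320%) = -1.6720%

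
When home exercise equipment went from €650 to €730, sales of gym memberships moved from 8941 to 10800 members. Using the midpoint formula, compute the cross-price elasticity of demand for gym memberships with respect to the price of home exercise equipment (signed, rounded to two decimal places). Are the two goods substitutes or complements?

1.62; substitutes

%ΔQ_{gym memberships} = (10800 − 8941)/avg = 1859/9870.5 = 0.188338…
%ΔP_{home exercise equipment} = (730 − 650)/avg = 80/690 = 0.115942…
E_cross = (1859/9870.5) / (80/690) = 1.6244…
E_cross > 0 ⇒ the goods are substitutes.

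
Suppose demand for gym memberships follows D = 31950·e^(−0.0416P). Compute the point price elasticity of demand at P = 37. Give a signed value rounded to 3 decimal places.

dD/dP = −0.0416·D = -285.166. At P = 37, D = 6854.96.
Ed = (dD/dP)·(P/D) = (-285.166) × (37/6854.96) = -1.5392

-1.539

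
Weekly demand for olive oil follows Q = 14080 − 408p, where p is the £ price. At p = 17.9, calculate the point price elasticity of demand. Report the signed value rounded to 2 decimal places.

-1.08

dQ/dp = −408. At p = 17.9, Q = 14080 − 408(17.9) = 6776.8.
Ed = (dQ/dp)·(p/Q) = −408 × (17.9/6776.8) = -1.0776…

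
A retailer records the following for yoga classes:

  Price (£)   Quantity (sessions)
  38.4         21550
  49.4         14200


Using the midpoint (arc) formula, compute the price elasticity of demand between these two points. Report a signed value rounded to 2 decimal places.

%ΔQ = (14200 − 21550) / [(21550 + 14200)/2] = -7350/17875 = -0.411188…
%ΔP = (49.4 − 38.4) / [(38.4 + 49.4)/2] = 11/43.9 = 0.250569…
Arc Ed = %ΔQ / %ΔP = (-7350/17875) / (11/43.9) = -1.6410…

-1.64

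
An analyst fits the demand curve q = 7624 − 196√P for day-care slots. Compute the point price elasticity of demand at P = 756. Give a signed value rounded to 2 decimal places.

-1.21

dq/dP = −196/(2√P) = -3.56423. At P = 756, q = 2234.89.
Ed = (dq/dP)·(P/q) = (-3.56423) × (756/2234.89) = -1.2056…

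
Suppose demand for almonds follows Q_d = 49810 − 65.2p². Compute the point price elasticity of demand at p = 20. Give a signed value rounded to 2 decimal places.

-2.20

dQ_d/dp = −2·65.2·p = -2608. At p = 20, Q_d = 23730.
Ed = (dQ_d/dp)·(p/Q_d) = (-2608) × (20/23730) = -2.1980…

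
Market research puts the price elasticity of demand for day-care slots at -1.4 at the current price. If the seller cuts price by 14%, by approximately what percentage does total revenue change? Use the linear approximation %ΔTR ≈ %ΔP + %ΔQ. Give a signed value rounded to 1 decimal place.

+5.6%

%ΔQ ≈ Ed × %ΔP = (-1.4) × (-14%) = +19.6000%
%ΔTR ≈ %ΔP + %ΔQ = (-14%) + (+19.6000%) = +5.6000%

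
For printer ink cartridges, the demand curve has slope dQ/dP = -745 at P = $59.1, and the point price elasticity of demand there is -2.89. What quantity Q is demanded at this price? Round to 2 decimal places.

Ed = (dQ/dP)·(P/Q) ⇒ Q = (dQ/dP)·P/Ed = (-745)·59.1/(-2.89) = 15235.1211…

15235.12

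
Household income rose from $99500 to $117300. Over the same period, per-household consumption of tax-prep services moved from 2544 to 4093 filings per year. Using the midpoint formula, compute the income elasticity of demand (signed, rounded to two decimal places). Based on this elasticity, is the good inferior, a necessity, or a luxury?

%ΔQ = (4093 − 2544)/[( 2544 + 4093)/2] = 1549/3318.5 = 0.466777…
%ΔIncome = (117300 − 99500)/[( 99500 + 117300)/2] = 17800/108400 = 0.164206…
E_income = (1549/3318.5) / (17800/108400) = 2.8426…
E_income > 1 ⇒ normal good, luxury.

2.84; luxury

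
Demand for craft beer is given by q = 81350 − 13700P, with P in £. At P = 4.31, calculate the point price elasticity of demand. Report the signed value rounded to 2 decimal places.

dq/dP = −13700. At P = 4.31, q = 81350 − 13700(4.31) = 22303.
Ed = (dq/dP)·(P/q) = −13700 × (4.31/22303) = -2.6474…

-2.65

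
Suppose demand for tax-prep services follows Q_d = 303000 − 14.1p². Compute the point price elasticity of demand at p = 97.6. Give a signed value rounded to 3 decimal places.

-1.592

dQ_d/dp = −2·14.1·p = -2752.32. At p = 97.6, Q_d = 168686.784.
Ed = (dQ_d/dp)·(p/Q_d) = (-2752.32) × (97.6/168686.784) = -1.59245…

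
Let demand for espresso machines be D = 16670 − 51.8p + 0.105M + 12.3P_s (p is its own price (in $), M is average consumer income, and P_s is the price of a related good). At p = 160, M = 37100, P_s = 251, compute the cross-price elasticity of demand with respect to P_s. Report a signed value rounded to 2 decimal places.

0.20

At the given values, D = 16670 − 51.8(160) + 0.105(37100) + 12.3(251) = 15364.8.
∂D/∂P_s = 12.3.
E = (12.3) × (251/15364.8) = 0.2009…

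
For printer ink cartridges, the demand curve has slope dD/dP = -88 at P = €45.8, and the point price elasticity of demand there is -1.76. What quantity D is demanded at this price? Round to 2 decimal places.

Ed = (dD/dP)·(P/D) ⇒ D = (dD/dP)·P/Ed = (-88)·45.8/(-1.76) = 2290

2290.00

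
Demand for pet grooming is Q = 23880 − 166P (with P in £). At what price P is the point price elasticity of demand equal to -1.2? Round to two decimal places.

Ed = −166P/(23880 − 166P). Set this equal to -1.2:
166P = 1.2·(23880 − 166P) ⇒ 166P(1 + 1.2) = 1.2·23880
P = 1.2·23880 / (166·2.2) = 78.4665…

78.47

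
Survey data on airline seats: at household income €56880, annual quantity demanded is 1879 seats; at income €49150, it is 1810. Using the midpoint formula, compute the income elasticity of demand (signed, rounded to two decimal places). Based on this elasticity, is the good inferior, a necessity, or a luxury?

%ΔQ = (1810 − 1879)/[( 1879 + 1810)/2] = -69/1844.5 = -0.037408…
%ΔIncome = (49150 − 56880)/[( 56880 + 49150)/2] = -7730/53015 = -0.145807…
E_income = (-69/1844.5) / (-7730/53015) = 0.2565…
0 < E_income < 1 ⇒ normal good, necessity.

0.26; necessity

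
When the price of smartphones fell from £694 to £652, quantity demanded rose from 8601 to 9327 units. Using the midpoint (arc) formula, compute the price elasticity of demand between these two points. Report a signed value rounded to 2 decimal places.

%ΔQ = (9327 − 8601) / [(8601 + 9327)/2] = 726/8964 = 0.080990…
%ΔP = (652 − 694) / [(694 + 652)/2] = -42/673 = -0.062407…
Arc Ed = %ΔQ / %ΔP = (726/8964) / (-42/673) = -1.2977…

-1.30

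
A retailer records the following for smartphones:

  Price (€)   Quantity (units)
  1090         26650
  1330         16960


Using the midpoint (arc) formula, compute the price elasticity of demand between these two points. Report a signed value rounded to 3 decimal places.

%ΔQ = (16960 − 26650) / [(26650 + 16960)/2] = -9690/21805 = -0.444393…
%ΔP = (1330 − 1090) / [(1090 + 1330)/2] = 240/1210 = 0.198347…
Arc Ed = %ΔQ / %ΔP = (-9690/21805) / (240/1210) = -2.24048…

-2.240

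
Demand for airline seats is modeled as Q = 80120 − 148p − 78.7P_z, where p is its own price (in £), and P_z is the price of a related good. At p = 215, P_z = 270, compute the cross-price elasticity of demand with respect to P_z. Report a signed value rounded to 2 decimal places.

-0.79

At the given values, Q = 80120 − 148(215) − 78.7(270) = 27051.
∂Q/∂P_z = -78.7.
E = (-78.7) × (270/27051) = -0.7855…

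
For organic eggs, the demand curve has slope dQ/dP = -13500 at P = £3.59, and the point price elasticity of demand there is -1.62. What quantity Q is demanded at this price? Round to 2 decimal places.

Ed = (dQ/dP)·(P/Q) ⇒ Q = (dQ/dP)·P/Ed = (-13500)·3.59/(-1.62) = 29916.6666…

29916.67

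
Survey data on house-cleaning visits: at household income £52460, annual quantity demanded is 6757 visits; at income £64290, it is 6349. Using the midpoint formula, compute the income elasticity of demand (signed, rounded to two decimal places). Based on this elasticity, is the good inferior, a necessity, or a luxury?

-0.31; inferior

%ΔQ = (6349 − 6757)/[( 6757 + 6349)/2] = -408/6553 = -0.062261…
%ΔIncome = (64290 − 52460)/[( 52460 + 64290)/2] = 11830/58375 = 0.202655…
E_income = (-408/6553) / (11830/58375) = -0.3072…
E_income < 0 ⇒ inferior good.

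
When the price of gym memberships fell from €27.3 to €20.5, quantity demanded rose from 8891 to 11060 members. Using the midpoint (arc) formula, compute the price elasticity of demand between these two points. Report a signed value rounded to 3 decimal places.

%ΔQ = (11060 − 8891) / [(8891 + 11060)/2] = 2169/9975.5 = 0.217432…
%ΔP = (20.5 − 27.3) / [(27.3 + 20.5)/2] = -6.8/23.9 = -0.284518…
Arc Ed = %ΔQ / %ΔP = (2169/9975.5) / (-6.8/23.9) = -0.76421…

-0.764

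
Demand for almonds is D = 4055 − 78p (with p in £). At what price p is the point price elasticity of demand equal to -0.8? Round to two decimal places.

23.11

Ed = −78p/(4055 − 78p). Set this equal to -0.8:
78p = 0.8·(4055 − 78p) ⇒ 78p(1 + 0.8) = 0.8·4055
p = 0.8·4055 / (78·1.8) = 23.1054…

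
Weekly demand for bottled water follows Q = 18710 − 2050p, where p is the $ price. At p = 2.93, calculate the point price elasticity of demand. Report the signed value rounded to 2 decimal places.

dQ/dp = −2050. At p = 2.93, Q = 18710 − 2050(2.93) = 12703.5.
Ed = (dQ/dp)·(p/Q) = −2050 × (2.93/12703.5) = -0.4728…

-0.47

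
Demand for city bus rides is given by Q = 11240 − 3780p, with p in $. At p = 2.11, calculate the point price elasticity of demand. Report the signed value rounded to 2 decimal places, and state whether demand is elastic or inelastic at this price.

-2.44; elastic

dQ/dp = −3780. At p = 2.11, Q = 11240 − 3780(2.11) = 3264.2.
Ed = (dQ/dp)·(p/Q) = −3780 × (2.11/3264.2) = -2.4434…
|Ed| = 2.44 > 1, so demand is elastic.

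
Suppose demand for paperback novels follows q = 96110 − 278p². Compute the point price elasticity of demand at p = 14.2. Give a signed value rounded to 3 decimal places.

dq/dp = −2·278·p = -7895.2. At p = 14.2, q = 40054.08.
Ed = (dq/dp)·(p/q) = (-7895.2) × (14.2/40054.08) = -2.79901…

-2.799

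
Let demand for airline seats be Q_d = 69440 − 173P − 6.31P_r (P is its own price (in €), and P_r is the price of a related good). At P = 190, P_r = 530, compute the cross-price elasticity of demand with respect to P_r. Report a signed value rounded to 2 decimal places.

-0.10

At the given values, Q_d = 69440 − 173(190) − 6.31(530) = 33225.7.
∂Q_d/∂P_r = -6.31.
E = (-6.31) × (530/33225.7) = -0.1006…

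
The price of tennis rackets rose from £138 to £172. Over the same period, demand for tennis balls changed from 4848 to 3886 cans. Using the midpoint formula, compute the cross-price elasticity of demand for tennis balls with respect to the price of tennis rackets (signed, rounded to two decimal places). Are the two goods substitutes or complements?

-1.00; complements

%ΔQ_{tennis balls} = (3886 − 4848)/avg = -962/4367 = -0.220288…
%ΔP_{tennis rackets} = (172 − 138)/avg = 34/155 = 0.219354…
E_cross = (-962/4367) / (34/155) = -1.0042…
E_cross < 0 ⇒ the goods are complements.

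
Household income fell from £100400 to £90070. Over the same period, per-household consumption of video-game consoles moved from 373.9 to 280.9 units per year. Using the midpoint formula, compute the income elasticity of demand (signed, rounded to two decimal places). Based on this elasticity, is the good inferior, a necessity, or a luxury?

2.62; luxury

%ΔQ = (280.9 − 373.9)/[( 373.9 + 280.9)/2] = -93/327.4 = -0.284056…
%ΔIncome = (90070 − 100400)/[( 100400 + 90070)/2] = -10330/95235 = -0.108468…
E_income = (-93/327.4) / (-10330/95235) = 2.6187…
E_income > 1 ⇒ normal good, luxury.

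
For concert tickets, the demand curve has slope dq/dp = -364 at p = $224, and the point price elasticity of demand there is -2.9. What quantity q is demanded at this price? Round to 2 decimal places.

28115.86

Ed = (dq/dp)·(p/q) ⇒ q = (dq/dp)·p/Ed = (-364)·224/(-2.9) = 28115.8620…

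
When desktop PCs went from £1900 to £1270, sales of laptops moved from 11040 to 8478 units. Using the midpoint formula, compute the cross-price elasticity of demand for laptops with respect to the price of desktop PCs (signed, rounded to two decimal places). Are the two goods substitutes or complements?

%ΔQ_{laptops} = (8478 − 11040)/avg = -2562/9759 = -0.262526…
%ΔP_{desktop PCs} = (1270 − 1900)/avg = -630/1585 = -0.397476…
E_cross = (-2562/9759) / (-630/1585) = 0.6604…
E_cross > 0 ⇒ the goods are substitutes.

0.66; substitutes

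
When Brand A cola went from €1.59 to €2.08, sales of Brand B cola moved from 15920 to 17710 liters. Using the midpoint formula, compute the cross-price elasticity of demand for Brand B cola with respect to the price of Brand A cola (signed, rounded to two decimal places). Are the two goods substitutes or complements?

%ΔQ_{Brand B cola} = (17710 − 15920)/avg = 1790/16815 = 0.106452…
%ΔP_{Brand A cola} = (2.08 − 1.59)/avg = 0.49/1.835 = 0.267029…
E_cross = (1790/16815) / (0.49/1.835) = 0.3986…
E_cross > 0 ⇒ the goods are substitutes.

0.40; substitutes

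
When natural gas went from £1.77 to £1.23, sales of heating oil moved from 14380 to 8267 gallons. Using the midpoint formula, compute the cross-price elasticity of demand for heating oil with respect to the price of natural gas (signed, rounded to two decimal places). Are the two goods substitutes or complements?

%ΔQ_{heating oil} = (8267 − 14380)/avg = -6113/11323.5 = -0.539850…
%ΔP_{natural gas} = (1.23 − 1.77)/avg = -0.54/1.5 = -0.36
E_cross = (-6113/11323.5) / (-0.54/1.5) = 1.4995…
E_cross > 0 ⇒ the goods are substitutes.

1.50; substitutes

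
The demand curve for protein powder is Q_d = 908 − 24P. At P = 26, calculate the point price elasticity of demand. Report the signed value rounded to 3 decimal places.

dQ_d/dP = −24. At P = 26, Q_d = 908 − 24(26) = 284.
Ed = (dQ_d/dP)·(P/Q_d) = −24 × (26/284) = -2.19718…

-2.197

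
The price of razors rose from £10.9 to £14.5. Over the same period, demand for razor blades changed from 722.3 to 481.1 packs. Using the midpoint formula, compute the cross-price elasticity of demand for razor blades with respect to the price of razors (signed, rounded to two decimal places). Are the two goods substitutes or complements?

-1.41; complements

%ΔQ_{razor blades} = (481.1 − 722.3)/avg = -241.2/601.7 = -0.400864…
%ΔP_{razors} = (14.5 − 10.9)/avg = 3.6/12.7 = 0.283464…
E_cross = (-241.2/601.7) / (3.6/12.7) = -1.4141…
E_cross < 0 ⇒ the goods are complements.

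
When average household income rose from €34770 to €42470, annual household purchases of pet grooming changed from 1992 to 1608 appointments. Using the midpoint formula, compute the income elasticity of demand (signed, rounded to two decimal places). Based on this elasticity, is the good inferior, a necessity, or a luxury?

-1.07; inferior

%ΔQ = (1608 − 1992)/[( 1992 + 1608)/2] = -384/1800 = -0.213333…
%ΔIncome = (42470 − 34770)/[( 34770 + 42470)/2] = 7700/38620 = 0.199378…
E_income = (-384/1800) / (7700/38620) = -1.0699…
E_income < 0 ⇒ inferior good.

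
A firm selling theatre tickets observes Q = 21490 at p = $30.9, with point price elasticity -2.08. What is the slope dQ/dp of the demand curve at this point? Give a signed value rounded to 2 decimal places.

-1446.58

Ed = (dQ/dp)·(p/Q) ⇒ dQ/dp = Ed·Q/p = (-2.08)·21490/30.9 = -1446.5760…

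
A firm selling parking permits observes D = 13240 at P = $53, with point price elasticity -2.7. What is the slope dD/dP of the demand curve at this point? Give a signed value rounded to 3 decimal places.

-674.491

Ed = (dD/dP)·(P/D) ⇒ dD/dP = Ed·D/P = (-2.7)·13240/53 = -674.49056…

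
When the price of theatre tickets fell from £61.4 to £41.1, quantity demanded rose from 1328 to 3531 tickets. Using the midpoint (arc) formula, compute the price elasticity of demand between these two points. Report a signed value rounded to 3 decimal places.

%ΔQ = (3531 − 1328) / [(1328 + 3531)/2] = 2203/2429.5 = 0.906770…
%ΔP = (41.1 − 61.4) / [(61.4 + 41.1)/2] = -20.3/51.25 = -0.396097…
Arc Ed = %ΔQ / %ΔP = (2203/2429.5) / (-20.3/51.25) = -2.28926…

-2.289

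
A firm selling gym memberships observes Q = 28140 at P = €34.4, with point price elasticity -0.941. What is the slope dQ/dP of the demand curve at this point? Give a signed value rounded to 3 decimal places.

Ed = (dQ/dP)·(P/Q) ⇒ dQ/dP = Ed·Q/P = (-0.941)·28140/34.4 = -769.75988…

-769.760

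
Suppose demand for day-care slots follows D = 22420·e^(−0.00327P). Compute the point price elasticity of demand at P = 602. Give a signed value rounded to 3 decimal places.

dD/dP = −0.00327·D = -10.239. At P = 602, D = 3131.19.
Ed = (dD/dP)·(P/D) = (-10.239) × (602/3131.19) = -1.96854

-1.969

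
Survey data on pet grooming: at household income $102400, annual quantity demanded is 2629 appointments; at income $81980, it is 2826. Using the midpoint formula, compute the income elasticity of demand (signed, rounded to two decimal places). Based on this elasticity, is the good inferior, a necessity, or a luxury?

%ΔQ = (2826 − 2629)/[( 2629 + 2826)/2] = 197/2727.5 = 0.072227…
%ΔIncome = (81980 − 102400)/[( 102400 + 81980)/2] = -20420/92190 = -0.221499…
E_income = (197/2727.5) / (-20420/92190) = -0.3260…
E_income < 0 ⇒ inferior good.

-0.33; inferior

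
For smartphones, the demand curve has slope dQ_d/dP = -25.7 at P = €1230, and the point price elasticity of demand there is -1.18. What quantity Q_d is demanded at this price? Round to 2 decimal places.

Ed = (dQ_d/dP)·(P/Q_d) ⇒ Q_d = (dQ_d/dP)·P/Ed = (-25.7)·1230/(-1.18) = 26788.9830…

26788.98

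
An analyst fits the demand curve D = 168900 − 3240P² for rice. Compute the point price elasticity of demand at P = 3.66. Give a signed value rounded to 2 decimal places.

-0.69

dD/dP = −2·3240·P = -23716.8. At P = 3.66, D = 125498.256.
Ed = (dD/dP)·(P/D) = (-23716.8) × (3.66/125498.256) = -0.6916…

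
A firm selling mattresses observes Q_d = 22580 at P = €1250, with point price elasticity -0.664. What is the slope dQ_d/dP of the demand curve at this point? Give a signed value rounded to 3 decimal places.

-11.994

Ed = (dQ_d/dP)·(P/Q_d) ⇒ dQ_d/dP = Ed·Q_d/P = (-0.664)·22580/1250 = -11.99449…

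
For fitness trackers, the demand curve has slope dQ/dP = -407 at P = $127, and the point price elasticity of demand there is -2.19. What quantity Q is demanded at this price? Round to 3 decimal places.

Ed = (dQ/dP)·(P/Q) ⇒ Q = (dQ/dP)·P/Ed = (-407)·127/(-2.19) = 23602.28310…

23602.283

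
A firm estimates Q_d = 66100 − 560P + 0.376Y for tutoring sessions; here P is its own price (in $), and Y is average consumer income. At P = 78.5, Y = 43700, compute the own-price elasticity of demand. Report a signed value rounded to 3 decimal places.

At the given values, Q_d = 66100 − 560(78.5) + 0.376(43700) = 38571.2.
∂Q_d/∂P = −560.
E = (-560) × (78.5/38571.2) = -1.13971…

-1.140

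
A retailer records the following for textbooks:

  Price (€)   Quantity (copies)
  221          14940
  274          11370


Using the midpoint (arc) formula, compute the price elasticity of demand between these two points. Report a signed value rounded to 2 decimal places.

%ΔQ = (11370 − 14940) / [(14940 + 11370)/2] = -3570/13155 = -0.271379…
%ΔP = (274 − 221) / [(221 + 274)/2] = 53/247.5 = 0.214141…
Arc Ed = %ΔQ / %ΔP = (-3570/13155) / (53/247.5) = -1.2672…

-1.27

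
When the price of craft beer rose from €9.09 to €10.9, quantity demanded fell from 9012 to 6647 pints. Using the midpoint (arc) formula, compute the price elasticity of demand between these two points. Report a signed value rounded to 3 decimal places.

%ΔQ = (6647 − 9012) / [(9012 + 6647)/2] = -2365/7829.5 = -0.302062…
%ΔP = (10.9 − 9.09) / [(9.09 + 10.9)/2] = 1.81/9.995 = 0.181090…
Arc Ed = %ΔQ / %ΔP = (-2365/7829.5) / (1.81/9.995) = -1.66802…

-1.668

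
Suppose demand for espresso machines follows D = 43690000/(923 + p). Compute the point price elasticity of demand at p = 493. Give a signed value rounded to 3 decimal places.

-0.348

dD/dp = −43690000/(923 + p)² = -21.7899. At p = 493, D = 30854.5.
Ed = (dD/dp)·(p/D) = (-21.7899) × (493/30854.5) = -0.34816…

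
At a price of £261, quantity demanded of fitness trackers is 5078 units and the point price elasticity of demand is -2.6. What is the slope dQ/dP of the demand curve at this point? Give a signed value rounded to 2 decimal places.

Ed = (dQ/dP)·(P/Q) ⇒ dQ/dP = Ed·Q/P = (-2.6)·5078/261 = -50.5854…

-50.59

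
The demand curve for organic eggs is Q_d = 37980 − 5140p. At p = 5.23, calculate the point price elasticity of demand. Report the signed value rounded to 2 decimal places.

dQ_d/dp = −5140. At p = 5.23, Q_d = 37980 − 5140(5.23) = 11097.8.
Ed = (dQ_d/dp)·(p/Q_d) = −5140 × (5.23/11097.8) = -2.4222…

-2.42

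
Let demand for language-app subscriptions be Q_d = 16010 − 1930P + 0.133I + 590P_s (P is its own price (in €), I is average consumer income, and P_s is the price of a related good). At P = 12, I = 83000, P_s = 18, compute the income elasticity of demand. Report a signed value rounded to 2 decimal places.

0.76

At the given values, Q_d = 16010 − 1930(12) + 0.133(83000) + 590(18) = 14509.
∂Q_d/∂I = 0.133.
E = (0.133) × (83000/14509) = 0.7608…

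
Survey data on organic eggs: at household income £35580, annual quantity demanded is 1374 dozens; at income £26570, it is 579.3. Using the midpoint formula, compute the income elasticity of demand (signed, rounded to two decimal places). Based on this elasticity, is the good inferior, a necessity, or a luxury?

2.81; luxury

%ΔQ = (579.3 − 1374)/[( 1374 + 579.3)/2] = -794.7/976.65 = -0.813699…
%ΔIncome = (26570 − 35580)/[( 35580 + 26570)/2] = -9010/31075 = -0.289943…
E_income = (-794.7/976.65) / (-9010/31075) = 2.8064…
E_income > 1 ⇒ normal good, luxury.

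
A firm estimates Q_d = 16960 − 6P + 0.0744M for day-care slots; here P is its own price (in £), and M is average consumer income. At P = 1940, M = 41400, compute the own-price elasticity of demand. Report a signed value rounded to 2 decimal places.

At the given values, Q_d = 16960 − 6(1940) + 0.0744(41400) = 8400.16.
∂Q_d/∂P = −6.
E = (-6) × (1940/8400.16) = -1.3856…

-1.39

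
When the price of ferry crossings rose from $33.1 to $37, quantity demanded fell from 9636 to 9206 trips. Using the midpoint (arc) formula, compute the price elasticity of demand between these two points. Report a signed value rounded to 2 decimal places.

-0.41

%ΔQ = (9206 − 9636) / [(9636 + 9206)/2] = -430/9421 = -0.045642…
%ΔP = (37 − 33.1) / [(33.1 + 37)/2] = 3.9/35.05 = 0.111269…
Arc Ed = %ΔQ / %ΔP = (-430/9421) / (3.9/35.05) = -0.4101…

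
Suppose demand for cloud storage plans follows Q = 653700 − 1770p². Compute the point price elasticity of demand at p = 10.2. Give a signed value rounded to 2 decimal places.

dQ/dp = −2·1770·p = -36108. At p = 10.2, Q = 469549.2.
Ed = (dQ/dp)·(p/Q) = (-36108) × (10.2/469549.2) = -0.7843…

-0.78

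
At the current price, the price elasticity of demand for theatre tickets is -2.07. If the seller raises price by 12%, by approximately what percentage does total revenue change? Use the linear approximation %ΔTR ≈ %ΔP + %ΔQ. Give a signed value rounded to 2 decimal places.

%ΔQ ≈ Ed × %ΔP = (-2.07) × (+12%) = -24.8400%
%ΔTR ≈ %ΔP + %ΔQ = (+12%) + (-24.8400%) = -12.8400%

-12.84%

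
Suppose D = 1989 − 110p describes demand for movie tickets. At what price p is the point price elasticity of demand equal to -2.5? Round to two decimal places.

12.92

Ed = −110p/(1989 − 110p). Set this equal to -2.5:
110p = 2.5·(1989 − 110p) ⇒ 110p(1 + 2.5) = 2.5·1989
p = 2.5·1989 / (110·3.5) = 12.9155…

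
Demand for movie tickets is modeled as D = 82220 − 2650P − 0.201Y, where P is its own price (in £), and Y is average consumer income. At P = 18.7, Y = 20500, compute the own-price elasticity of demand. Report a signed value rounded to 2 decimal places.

-1.74

At the given values, D = 82220 − 2650(18.7) − 0.201(20500) = 28544.5.
∂D/∂P = −2650.
E = (-2650) × (18.7/28544.5) = -1.7360…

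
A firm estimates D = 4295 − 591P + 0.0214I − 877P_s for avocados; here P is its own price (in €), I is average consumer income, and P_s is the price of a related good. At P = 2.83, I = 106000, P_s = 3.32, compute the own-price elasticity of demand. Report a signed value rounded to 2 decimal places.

At the given values, D = 4295 − 591(2.83) + 0.0214(106000) − 877(3.32) = 1979.23.
∂D/∂P = −591.
E = (-591) × (2.83/1979.23) = -0.8450…

-0.85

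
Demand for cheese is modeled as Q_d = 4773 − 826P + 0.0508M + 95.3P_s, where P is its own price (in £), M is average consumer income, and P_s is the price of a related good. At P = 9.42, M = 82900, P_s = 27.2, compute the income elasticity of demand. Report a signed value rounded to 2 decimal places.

At the given values, Q_d = 4773 − 826(9.42) + 0.0508(82900) + 95.3(27.2) = 3795.56.
∂Q_d/∂M = 0.0508.
E = (0.0508) × (82900/3795.56) = 1.1095…

1.11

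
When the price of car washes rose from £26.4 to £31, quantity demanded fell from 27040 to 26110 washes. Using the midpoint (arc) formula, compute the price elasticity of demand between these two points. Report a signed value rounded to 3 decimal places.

%ΔQ = (26110 − 27040) / [(27040 + 26110)/2] = -930/26575 = -0.034995…
%ΔP = (31 − 26.4) / [(26.4 + 31)/2] = 4.6/28.7 = 0.160278…
Arc Ed = %ΔQ / %ΔP = (-930/26575) / (4.6/28.7) = -0.21834…

-0.218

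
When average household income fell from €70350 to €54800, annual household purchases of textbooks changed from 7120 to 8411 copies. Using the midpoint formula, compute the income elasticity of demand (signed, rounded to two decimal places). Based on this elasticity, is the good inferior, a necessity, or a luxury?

%ΔQ = (8411 − 7120)/[( 7120 + 8411)/2] = 1291/7765.5 = 0.166248…
%ΔIncome = (54800 − 70350)/[( 70350 + 54800)/2] = -15550/62575 = -0.248501…
E_income = (1291/7765.5) / (-15550/62575) = -0.6690…
E_income < 0 ⇒ inferior good.

-0.67; inferior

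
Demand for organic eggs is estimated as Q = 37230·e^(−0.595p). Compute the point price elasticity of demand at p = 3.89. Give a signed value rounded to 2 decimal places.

-2.31

dQ/dp = −0.595·Q = -2188.84. At p = 3.89, Q = 3678.72.
Ed = (dQ/dp)·(p/Q) = (-2188.84) × (3.89/3678.72) = -2.3145…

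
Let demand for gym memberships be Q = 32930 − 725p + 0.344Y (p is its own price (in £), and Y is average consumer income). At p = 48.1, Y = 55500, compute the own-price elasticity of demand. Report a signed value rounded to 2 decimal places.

At the given values, Q = 32930 − 725(48.1) + 0.344(55500) = 17149.5.
∂Q/∂p = −725.
E = (-725) × (48.1/17149.5) = -2.0334…

-2.03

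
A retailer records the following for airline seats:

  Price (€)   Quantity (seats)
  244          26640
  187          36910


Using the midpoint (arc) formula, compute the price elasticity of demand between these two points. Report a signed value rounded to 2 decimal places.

-1.22

%ΔQ = (36910 − 26640) / [(26640 + 36910)/2] = 10270/31775 = 0.323210…
%ΔP = (187 − 244) / [(244 + 187)/2] = -57/215.5 = -0.264501…
Arc Ed = %ΔQ / %ΔP = (10270/31775) / (-57/215.5) = -1.2219…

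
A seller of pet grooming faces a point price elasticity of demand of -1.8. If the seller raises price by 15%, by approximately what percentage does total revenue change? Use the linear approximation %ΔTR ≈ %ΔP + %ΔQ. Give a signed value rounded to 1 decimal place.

%ΔQ ≈ Ed × %ΔP = (-1.8) × (+15%) = -27.0000%
%ΔTR ≈ %ΔP + %ΔQ = (+15%) + (-27.0000%) = -12.0000%

-12.0%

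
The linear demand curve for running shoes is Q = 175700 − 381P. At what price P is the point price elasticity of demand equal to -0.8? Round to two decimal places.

Ed = −381P/(175700 − 381P). Set this equal to -0.8:
381P = 0.8·(175700 − 381P) ⇒ 381P(1 + 0.8) = 0.8·175700
P = 0.8·175700 / (381·1.8) = 204.9577…

204.96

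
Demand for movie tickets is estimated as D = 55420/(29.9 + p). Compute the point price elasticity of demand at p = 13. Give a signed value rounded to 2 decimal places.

dD/dp = −55420/(29.9 + p)² = -30.1129. At p = 13, D = 1291.84.
Ed = (dD/dp)·(p/D) = (-30.1129) × (13/1291.84) = -0.3030…

-0.30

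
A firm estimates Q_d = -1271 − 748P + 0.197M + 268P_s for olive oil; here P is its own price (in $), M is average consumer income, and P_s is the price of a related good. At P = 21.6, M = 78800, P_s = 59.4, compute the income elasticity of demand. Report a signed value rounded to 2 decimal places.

At the given values, Q_d = -1271 − 748(21.6) + 0.197(78800) + 268(59.4) = 14015.
∂Q_d/∂M = 0.197.
E = (0.197) × (78800/14015) = 1.1076…

1.11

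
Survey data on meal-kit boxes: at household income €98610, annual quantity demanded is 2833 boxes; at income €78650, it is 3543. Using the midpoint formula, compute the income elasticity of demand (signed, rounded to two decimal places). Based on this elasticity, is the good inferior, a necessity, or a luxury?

-0.99; inferior

%ΔQ = (3543 − 2833)/[( 2833 + 3543)/2] = 710/3188 = 0.222710…
%ΔIncome = (78650 − 98610)/[( 98610 + 78650)/2] = -19960/88630 = -0.225205…
E_income = (710/3188) / (-19960/88630) = -0.9889…
E_income < 0 ⇒ inferior good.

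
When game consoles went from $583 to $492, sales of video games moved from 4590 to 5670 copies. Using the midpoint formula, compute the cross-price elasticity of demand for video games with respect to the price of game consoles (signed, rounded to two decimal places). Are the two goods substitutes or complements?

%ΔQ_{video games} = (5670 − 4590)/avg = 1080/5130 = 0.210526…
%ΔP_{game consoles} = (492 − 583)/avg = -91/537.5 = -0.169302…
E_cross = (1080/5130) / (-91/537.5) = -1.2434…
E_cross < 0 ⇒ the goods are complements.

-1.24; complements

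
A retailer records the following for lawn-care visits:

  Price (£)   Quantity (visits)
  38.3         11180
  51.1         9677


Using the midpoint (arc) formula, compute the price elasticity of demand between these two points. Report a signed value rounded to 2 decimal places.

-0.50

%ΔQ = (9677 − 11180) / [(11180 + 9677)/2] = -1503/10428.5 = -0.144124…
%ΔP = (51.1 − 38.3) / [(38.3 + 51.1)/2] = 12.8/44.7 = 0.286353…
Arc Ed = %ΔQ / %ΔP = (-1503/10428.5) / (12.8/44.7) = -0.5033…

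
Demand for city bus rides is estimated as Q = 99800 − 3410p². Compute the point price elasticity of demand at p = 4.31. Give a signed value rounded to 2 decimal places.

dQ/dp = −2·3410·p = -29394.2. At p = 4.31, Q = 36455.499.
Ed = (dQ/dp)·(p/Q) = (-29394.2) × (4.31/36455.499) = -3.4751…

-3.48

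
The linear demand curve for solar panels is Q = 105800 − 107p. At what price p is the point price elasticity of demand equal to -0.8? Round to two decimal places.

Ed = −107p/(105800 − 107p). Set this equal to -0.8:
107p = 0.8·(105800 − 107p) ⇒ 107p(1 + 0.8) = 0.8·105800
p = 0.8·105800 / (107·1.8) = 439.4600…

439.46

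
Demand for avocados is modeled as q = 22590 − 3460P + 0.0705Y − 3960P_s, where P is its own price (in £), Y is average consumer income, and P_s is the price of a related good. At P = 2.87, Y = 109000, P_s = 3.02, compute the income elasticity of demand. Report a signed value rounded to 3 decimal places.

0.916

At the given values, q = 22590 − 3460(2.87) + 0.0705(109000) − 3960(3.02) = 8385.1.
∂q/∂Y = 0.0705.
E = (0.0705) × (109000/8385.1) = 0.91644…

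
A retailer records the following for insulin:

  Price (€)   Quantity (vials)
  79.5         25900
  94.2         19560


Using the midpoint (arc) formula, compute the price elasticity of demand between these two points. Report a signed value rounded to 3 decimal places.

-1.648

%ΔQ = (19560 − 25900) / [(25900 + 19560)/2] = -6340/22730 = -0.278926…
%ΔP = (94.2 − 79.5) / [(79.5 + 94.2)/2] = 14.7/86.85 = 0.169257…
Arc Ed = %ΔQ / %ΔP = (-6340/22730) / (14.7/86.85) = -1.64794…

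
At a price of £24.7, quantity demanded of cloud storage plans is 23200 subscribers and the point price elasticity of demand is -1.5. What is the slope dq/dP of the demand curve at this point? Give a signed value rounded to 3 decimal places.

Ed = (dq/dP)·(P/q) ⇒ dq/dP = Ed·q/P = (-1.5)·23200/24.7 = -1408.90688…

-1408.907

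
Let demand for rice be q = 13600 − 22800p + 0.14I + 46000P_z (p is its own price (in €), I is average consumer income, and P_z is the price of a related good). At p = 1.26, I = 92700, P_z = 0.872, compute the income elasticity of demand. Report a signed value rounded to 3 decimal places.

0.342

At the given values, q = 13600 − 22800(1.26) + 0.14(92700) + 46000(0.872) = 37962.
∂q/∂I = 0.14.
E = (0.14) × (92700/37962) = 0.34186…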